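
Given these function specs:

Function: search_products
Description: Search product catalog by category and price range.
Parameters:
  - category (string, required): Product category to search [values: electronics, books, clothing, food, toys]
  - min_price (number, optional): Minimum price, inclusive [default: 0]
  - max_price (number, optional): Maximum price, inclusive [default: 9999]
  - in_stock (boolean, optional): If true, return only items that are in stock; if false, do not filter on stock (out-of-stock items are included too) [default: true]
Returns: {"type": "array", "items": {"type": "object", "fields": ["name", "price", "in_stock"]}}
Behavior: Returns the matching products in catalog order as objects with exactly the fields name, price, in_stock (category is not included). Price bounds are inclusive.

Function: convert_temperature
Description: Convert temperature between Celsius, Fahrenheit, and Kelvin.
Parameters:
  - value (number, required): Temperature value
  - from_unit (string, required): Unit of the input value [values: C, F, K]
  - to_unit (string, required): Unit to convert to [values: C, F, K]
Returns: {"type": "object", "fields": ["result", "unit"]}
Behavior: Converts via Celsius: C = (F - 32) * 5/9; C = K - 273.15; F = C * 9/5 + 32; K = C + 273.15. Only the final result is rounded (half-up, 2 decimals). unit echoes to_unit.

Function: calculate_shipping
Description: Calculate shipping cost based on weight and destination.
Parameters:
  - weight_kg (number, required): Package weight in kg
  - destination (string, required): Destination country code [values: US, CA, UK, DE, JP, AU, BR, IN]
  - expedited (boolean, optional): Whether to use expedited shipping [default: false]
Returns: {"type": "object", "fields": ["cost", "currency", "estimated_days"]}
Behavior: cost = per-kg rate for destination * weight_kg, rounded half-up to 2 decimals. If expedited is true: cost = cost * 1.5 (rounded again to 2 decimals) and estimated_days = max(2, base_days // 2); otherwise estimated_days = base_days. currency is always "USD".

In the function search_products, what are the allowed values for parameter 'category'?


The search_products spec declares:
  - category (string, required): Product category to search [values: electronics, books, clothing, food, toys]
Allowed values:
electronics, books, clothing, food, toys


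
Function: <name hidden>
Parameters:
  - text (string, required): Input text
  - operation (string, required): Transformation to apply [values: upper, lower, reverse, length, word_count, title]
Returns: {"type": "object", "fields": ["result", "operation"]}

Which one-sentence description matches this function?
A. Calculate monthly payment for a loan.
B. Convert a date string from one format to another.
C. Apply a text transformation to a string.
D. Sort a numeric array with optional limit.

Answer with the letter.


Parameters text, operation and return ["result", "operation"] fit: Apply a text transformation to a string.
C


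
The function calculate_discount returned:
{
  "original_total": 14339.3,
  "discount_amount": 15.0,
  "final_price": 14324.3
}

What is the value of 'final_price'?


14324.3


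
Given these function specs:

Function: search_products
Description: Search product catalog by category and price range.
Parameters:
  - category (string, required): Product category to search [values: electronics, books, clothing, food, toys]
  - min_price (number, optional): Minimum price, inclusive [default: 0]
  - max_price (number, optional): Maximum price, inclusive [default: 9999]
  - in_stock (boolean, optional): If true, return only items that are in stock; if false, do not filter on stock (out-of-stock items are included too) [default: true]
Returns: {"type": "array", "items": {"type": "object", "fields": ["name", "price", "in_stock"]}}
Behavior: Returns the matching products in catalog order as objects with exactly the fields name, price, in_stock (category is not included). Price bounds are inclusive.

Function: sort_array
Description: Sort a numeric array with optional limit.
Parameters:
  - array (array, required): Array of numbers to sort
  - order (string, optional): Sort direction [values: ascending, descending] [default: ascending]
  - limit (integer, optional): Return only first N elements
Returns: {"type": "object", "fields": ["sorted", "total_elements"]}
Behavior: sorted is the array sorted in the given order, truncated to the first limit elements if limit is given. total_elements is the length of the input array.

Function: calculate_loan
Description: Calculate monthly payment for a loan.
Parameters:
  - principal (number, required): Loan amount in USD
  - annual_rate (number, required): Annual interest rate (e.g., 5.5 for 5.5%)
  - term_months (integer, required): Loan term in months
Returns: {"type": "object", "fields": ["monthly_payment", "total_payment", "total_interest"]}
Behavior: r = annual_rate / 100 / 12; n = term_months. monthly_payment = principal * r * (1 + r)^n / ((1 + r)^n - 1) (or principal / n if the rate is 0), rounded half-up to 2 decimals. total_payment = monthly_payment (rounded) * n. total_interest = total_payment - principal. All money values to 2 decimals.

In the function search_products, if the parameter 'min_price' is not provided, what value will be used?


The search_products spec declares:
  - min_price (number, optional): Minimum price, inclusive [default: 0]
Default:
0


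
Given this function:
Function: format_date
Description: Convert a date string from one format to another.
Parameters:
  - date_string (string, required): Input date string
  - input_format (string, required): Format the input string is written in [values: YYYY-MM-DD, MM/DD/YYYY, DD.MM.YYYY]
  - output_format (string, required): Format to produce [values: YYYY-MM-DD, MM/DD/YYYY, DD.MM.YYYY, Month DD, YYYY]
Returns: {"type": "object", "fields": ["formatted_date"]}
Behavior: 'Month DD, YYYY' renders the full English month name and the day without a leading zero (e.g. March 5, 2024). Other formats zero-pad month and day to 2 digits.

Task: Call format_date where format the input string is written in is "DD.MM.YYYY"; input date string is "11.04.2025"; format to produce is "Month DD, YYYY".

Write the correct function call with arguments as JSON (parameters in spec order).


Mapping each described value to its parameter name:
  'Format the input string is written in' -> input_format = "DD.MM.YYYY"
  'Input date string' -> date_string = "11.04.2025"
  'Format to produce' -> output_format = "Month DD, YYYY"
format_date({"date_string": "11.04.2025", "input_format": "DD.MM.YYYY", "output_format": "Month DD, YYYY"})


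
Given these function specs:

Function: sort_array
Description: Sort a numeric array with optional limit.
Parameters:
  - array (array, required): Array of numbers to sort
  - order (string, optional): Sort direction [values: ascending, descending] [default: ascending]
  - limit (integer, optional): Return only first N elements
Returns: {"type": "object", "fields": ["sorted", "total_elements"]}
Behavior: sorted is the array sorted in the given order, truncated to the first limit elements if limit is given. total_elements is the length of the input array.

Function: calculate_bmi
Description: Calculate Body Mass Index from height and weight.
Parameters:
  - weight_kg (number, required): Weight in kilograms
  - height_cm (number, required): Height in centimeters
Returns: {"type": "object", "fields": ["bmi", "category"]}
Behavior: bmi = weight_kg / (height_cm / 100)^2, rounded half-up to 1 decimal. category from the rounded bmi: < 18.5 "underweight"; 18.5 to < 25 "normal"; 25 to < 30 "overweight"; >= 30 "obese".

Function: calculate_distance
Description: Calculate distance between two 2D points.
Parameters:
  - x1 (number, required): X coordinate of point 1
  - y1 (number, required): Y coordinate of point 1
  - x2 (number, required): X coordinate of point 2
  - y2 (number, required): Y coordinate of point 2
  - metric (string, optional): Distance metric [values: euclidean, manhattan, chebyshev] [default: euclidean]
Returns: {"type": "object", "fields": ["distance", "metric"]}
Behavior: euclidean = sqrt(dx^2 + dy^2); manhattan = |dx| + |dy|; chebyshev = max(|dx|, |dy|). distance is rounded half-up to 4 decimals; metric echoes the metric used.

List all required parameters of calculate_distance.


Parameters of calculate_distance and their required/optional flag:
  x1: required
  y1: required
  x2: required
  y2: required
  metric: optional
x1, x2, y1, y2


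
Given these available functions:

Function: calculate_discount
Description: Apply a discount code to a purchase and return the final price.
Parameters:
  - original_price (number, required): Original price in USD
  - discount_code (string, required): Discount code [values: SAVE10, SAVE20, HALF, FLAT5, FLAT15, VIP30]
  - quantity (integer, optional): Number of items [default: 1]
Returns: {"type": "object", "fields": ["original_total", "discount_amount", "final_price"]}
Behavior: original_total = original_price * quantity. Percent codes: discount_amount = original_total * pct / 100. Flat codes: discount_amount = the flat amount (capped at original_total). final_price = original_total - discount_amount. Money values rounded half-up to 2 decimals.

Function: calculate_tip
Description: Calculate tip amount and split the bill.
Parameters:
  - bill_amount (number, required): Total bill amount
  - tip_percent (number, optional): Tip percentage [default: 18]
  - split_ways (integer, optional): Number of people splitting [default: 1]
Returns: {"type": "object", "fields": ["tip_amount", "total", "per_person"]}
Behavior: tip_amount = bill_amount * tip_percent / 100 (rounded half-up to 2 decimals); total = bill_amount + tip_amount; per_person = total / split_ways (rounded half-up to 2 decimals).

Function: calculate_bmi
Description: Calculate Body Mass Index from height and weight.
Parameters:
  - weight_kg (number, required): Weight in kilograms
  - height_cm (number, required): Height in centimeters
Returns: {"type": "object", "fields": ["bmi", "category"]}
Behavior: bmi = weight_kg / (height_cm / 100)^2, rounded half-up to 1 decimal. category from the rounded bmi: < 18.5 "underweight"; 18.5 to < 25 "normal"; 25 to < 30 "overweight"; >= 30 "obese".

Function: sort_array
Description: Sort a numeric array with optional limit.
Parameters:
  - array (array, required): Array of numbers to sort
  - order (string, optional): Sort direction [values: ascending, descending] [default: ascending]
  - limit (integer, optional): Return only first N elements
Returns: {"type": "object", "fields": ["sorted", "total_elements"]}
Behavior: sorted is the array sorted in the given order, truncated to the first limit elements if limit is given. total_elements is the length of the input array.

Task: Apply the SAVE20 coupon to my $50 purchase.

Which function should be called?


The task needs a function whose description is: Apply a discount code to a purchase and return the final price.
calculate_discount


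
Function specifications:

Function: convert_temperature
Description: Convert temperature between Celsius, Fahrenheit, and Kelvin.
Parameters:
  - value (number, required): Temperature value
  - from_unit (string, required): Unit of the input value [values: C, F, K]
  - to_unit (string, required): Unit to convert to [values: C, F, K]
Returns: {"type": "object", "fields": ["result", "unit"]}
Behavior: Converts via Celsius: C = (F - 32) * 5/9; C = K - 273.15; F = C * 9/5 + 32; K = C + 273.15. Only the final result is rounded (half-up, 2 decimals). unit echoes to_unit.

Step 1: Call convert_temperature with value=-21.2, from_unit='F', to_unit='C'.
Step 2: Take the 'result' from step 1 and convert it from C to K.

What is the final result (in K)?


Step 1: convert_temperature(value=-21.2, from_unit=F, to_unit=C)
  To C: (-21.2 - 32) * 5/9 = -29.555556
  Target is C: -29.555556
  Round to 2 decimals: -29.56
  -> result = -29.56 C
Step 2: convert_temperature(value=-29.56, from_unit=C, to_unit=K)
  Input already in C: -29.56
  To K: -29.56 + 273.15 = 243.59
  Round to 2 decimals: 243.59
  -> result = 243.59 K
243.59 K


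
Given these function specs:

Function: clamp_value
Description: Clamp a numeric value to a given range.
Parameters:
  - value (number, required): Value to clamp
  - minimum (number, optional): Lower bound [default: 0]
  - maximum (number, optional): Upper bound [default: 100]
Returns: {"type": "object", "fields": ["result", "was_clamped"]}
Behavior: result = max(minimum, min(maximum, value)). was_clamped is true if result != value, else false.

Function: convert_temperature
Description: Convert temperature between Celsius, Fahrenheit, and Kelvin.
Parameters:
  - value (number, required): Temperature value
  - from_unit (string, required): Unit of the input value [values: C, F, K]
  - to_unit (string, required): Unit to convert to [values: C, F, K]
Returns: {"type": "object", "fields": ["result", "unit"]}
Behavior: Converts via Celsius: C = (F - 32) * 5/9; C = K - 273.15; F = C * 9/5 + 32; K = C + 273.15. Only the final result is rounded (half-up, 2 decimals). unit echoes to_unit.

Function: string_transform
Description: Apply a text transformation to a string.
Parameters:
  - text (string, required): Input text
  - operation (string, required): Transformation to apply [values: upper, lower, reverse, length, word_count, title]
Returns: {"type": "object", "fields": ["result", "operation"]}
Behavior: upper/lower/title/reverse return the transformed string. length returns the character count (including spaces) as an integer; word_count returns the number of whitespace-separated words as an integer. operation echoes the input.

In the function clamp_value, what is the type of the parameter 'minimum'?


The clamp_value spec declares:
  - minimum (number, optional): Lower bound [default: 0]
Type:
number


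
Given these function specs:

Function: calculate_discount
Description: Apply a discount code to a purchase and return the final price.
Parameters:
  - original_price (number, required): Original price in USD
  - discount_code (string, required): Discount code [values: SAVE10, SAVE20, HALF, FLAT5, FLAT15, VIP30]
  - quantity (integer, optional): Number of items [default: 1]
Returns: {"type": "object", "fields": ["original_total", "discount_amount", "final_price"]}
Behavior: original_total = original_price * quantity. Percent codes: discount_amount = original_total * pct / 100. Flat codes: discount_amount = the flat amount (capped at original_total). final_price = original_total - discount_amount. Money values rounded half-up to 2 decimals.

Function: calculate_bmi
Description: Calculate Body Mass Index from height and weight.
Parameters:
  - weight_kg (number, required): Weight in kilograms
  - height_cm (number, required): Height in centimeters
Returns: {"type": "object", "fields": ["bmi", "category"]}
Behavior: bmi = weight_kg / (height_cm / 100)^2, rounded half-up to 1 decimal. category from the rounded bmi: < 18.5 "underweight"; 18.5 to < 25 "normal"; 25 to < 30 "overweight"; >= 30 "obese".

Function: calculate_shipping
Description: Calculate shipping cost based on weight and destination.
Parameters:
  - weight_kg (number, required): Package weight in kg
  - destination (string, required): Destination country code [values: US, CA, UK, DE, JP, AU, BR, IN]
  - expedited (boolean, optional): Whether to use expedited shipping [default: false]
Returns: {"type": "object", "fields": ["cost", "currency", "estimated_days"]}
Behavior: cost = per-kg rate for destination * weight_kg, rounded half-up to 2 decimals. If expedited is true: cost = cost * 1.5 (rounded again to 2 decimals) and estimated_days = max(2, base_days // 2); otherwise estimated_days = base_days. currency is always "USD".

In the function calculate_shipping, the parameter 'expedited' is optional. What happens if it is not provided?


The calculate_shipping spec declares:
  - expedited (boolean, optional): Whether to use expedited shipping [default: false]
It defaults to false


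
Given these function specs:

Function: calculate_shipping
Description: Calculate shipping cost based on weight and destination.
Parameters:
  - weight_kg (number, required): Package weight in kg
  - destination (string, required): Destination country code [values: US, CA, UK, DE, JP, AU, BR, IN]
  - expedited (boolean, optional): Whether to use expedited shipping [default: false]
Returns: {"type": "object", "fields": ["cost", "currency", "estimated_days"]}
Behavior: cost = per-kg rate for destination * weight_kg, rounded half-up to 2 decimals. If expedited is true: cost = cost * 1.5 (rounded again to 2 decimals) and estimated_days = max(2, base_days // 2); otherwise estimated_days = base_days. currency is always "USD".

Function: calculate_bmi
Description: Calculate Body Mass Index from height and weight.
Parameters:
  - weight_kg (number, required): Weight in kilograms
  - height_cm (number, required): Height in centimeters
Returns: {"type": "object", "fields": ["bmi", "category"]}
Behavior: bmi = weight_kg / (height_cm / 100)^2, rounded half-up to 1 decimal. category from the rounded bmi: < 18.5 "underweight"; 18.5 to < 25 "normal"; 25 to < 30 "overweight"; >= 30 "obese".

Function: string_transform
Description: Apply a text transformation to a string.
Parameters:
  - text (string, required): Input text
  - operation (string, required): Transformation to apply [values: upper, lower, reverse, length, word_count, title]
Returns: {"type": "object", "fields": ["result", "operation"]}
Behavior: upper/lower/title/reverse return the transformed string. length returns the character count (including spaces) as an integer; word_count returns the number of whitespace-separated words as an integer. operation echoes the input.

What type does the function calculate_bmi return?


The calculate_bmi spec declares Returns: {"type": "object", "fields": ["bmi", "category"]}
Type:
object


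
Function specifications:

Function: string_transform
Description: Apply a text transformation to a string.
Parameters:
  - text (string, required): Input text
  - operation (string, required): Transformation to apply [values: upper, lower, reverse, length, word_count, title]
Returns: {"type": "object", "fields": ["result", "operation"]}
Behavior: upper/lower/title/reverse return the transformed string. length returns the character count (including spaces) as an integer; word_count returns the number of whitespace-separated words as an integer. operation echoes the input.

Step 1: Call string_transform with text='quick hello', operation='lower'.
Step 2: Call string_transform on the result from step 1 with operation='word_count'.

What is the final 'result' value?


Step 1: string_transform(text='quick hello', operation='lower')
  -> result = 'quick hello'
Step 2: string_transform(text='quick hello', operation='word_count')
  words: quick, hello -> 2
  -> result = 2
2


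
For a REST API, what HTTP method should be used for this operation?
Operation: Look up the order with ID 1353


GET = read, POST = create, PUT = update/replace, DELETE = remove
This operation is a read.
GET


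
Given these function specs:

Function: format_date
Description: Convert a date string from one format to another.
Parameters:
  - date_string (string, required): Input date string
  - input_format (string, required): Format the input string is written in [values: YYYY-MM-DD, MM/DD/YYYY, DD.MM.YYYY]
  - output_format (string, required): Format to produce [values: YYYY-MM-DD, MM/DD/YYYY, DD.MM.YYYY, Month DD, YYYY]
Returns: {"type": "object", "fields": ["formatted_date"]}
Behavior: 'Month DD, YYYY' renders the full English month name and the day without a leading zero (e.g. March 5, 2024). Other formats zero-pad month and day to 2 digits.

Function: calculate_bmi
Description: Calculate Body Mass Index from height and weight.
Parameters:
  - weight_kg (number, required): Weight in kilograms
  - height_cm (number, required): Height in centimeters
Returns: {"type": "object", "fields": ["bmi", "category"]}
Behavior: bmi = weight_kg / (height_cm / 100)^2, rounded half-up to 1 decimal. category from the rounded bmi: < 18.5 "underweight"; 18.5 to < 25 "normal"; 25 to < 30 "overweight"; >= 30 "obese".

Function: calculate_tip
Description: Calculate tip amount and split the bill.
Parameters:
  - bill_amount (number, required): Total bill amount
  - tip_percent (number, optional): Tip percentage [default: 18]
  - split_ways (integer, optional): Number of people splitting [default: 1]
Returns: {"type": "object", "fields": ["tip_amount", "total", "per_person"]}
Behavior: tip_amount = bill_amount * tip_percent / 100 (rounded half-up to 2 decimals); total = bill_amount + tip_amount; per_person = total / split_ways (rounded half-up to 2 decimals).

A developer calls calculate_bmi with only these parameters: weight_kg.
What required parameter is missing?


Required parameters: weight_kg, height_cm
Provided: weight_kg
Missing: height_cm
height_cm


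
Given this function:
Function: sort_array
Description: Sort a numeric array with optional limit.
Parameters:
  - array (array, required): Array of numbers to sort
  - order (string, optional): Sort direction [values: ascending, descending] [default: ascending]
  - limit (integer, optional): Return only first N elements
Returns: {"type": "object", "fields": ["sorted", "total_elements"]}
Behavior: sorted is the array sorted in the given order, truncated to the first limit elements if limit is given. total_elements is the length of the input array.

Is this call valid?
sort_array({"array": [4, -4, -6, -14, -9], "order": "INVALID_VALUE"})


Checking parameter values...
Parameter 'order' has value 'INVALID_VALUE' not in allowed: ascending, descending
Invalid - 'order' must be one of ascending, descending


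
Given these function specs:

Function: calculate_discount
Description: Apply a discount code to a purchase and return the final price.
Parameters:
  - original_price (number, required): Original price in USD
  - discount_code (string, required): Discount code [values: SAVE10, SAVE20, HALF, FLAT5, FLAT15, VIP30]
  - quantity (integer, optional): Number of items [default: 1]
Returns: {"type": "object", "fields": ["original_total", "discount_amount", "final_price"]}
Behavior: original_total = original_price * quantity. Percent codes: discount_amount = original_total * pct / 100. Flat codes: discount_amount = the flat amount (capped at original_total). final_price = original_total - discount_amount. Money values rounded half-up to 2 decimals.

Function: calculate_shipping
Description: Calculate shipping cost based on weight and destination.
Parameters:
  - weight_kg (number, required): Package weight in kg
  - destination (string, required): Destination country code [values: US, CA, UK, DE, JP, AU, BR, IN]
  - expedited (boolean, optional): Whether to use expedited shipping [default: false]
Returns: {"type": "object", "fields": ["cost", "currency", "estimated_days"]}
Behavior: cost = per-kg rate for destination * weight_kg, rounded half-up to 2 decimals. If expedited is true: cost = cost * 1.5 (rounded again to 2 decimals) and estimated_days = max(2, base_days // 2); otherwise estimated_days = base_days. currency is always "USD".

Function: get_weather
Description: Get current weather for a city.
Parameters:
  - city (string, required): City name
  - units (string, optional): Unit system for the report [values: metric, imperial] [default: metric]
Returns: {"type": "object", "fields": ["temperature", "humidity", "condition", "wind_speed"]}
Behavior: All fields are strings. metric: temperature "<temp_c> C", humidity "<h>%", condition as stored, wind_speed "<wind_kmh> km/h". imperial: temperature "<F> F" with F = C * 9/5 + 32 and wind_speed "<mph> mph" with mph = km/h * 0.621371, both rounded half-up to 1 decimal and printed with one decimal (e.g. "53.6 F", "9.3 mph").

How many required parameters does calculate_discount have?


Parameters of calculate_discount: original_price (required), discount_code (required), quantity (optional)
Required count:
2


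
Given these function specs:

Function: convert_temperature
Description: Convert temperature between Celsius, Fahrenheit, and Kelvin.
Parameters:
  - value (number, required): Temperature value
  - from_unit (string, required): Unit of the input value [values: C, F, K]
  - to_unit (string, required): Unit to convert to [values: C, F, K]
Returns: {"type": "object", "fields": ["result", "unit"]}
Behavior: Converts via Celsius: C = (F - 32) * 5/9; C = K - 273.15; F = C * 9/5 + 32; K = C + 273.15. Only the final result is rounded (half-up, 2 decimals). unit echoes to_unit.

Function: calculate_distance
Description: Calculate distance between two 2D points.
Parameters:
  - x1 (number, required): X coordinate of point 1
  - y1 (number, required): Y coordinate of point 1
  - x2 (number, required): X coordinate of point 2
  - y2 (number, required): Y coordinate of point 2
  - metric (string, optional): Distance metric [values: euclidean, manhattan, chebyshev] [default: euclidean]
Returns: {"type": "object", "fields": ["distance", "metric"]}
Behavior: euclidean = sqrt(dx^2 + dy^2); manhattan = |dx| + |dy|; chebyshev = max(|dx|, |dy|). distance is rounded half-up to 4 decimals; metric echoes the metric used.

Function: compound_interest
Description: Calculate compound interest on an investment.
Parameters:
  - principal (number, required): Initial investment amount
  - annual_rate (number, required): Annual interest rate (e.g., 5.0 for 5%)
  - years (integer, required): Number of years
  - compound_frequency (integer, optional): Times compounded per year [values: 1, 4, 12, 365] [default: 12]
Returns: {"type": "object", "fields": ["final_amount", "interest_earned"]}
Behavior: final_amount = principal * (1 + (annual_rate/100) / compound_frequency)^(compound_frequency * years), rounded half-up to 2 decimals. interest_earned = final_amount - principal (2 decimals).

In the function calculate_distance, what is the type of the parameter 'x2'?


The calculate_distance spec declares:
  - x2 (number, required): X coordinate of point 2
Type:
number


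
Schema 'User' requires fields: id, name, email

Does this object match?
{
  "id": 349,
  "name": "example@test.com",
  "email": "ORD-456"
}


Checking required fields... All present.
Valid - all required fields present


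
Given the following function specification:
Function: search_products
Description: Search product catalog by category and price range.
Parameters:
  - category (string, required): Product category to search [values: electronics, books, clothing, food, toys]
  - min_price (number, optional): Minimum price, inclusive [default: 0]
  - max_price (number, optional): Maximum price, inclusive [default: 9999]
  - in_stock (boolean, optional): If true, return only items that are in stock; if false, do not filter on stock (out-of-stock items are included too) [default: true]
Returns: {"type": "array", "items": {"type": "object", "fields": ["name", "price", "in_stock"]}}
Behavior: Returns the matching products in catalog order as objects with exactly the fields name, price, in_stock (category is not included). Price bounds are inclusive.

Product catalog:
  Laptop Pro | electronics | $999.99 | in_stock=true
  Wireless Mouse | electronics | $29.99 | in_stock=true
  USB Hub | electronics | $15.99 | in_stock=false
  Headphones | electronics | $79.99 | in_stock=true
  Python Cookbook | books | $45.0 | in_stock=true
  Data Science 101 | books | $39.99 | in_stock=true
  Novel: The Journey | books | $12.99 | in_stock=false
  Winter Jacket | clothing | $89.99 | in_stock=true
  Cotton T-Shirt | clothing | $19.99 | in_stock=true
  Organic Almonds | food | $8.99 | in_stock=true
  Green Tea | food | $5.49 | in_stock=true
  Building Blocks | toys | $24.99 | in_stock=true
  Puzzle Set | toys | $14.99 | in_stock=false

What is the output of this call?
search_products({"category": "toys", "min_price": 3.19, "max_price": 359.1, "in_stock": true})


Filter: category=toys, 3.19 <= price <= 359.1, in-stock only
  Building Blocks ($24.99): keep
  Puzzle Set ($14.99): out of stock -> skip
Output:
[{"name": "Building Blocks", "price": 24.99, "in_stock": true}]


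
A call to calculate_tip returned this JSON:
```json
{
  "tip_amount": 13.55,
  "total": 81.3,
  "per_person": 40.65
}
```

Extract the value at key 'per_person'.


40.65


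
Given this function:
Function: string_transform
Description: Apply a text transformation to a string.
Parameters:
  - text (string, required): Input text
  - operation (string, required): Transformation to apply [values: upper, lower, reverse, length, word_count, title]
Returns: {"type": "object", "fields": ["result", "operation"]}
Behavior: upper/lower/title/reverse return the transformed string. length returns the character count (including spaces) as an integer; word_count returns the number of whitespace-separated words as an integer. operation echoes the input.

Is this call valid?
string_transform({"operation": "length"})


Checking required parameters...
Missing required parameter: text
Invalid - missing required parameter 'text'


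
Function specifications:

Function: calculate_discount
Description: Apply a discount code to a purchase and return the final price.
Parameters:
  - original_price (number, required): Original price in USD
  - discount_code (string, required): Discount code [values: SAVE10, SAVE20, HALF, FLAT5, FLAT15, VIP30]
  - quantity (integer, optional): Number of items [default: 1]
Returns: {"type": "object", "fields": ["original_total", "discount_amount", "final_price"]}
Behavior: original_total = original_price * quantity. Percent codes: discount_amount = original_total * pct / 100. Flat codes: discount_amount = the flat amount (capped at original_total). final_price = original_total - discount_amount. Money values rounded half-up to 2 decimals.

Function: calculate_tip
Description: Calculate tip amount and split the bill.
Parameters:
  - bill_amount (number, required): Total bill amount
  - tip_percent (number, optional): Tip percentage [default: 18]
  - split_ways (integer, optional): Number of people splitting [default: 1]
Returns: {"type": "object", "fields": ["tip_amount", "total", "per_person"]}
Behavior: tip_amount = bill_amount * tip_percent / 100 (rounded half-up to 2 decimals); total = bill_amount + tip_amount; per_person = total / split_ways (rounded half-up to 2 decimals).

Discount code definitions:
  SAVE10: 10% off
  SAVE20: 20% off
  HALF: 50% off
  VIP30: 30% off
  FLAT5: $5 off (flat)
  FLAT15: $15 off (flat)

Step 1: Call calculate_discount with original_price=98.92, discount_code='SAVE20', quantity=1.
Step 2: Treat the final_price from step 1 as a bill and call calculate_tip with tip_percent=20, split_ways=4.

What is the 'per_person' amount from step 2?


Step 1: calculate_discount(original_price=98.92, discount_code=SAVE20, quantity=1)
  original_total = 98.92 * 1 = 98.92
  SAVE20 = 20% off: discount_amount = 98.92 * 20/100 = 19.784 -> 19.78
  final_price = 98.92 - 19.78 = 79.14
  -> final_price = 79.14
Step 2: calculate_tip(bill_amount=79.14, tip_percent=20, split_ways=4)
  tip_amount = 79.14 * 20/100 = 15.828 -> 15.83
  total = 79.14 + 15.83 = 94.97
  per_person = 94.97 / 4 = 23.7425 -> 23.74
  -> per_person = 23.74
$23.74


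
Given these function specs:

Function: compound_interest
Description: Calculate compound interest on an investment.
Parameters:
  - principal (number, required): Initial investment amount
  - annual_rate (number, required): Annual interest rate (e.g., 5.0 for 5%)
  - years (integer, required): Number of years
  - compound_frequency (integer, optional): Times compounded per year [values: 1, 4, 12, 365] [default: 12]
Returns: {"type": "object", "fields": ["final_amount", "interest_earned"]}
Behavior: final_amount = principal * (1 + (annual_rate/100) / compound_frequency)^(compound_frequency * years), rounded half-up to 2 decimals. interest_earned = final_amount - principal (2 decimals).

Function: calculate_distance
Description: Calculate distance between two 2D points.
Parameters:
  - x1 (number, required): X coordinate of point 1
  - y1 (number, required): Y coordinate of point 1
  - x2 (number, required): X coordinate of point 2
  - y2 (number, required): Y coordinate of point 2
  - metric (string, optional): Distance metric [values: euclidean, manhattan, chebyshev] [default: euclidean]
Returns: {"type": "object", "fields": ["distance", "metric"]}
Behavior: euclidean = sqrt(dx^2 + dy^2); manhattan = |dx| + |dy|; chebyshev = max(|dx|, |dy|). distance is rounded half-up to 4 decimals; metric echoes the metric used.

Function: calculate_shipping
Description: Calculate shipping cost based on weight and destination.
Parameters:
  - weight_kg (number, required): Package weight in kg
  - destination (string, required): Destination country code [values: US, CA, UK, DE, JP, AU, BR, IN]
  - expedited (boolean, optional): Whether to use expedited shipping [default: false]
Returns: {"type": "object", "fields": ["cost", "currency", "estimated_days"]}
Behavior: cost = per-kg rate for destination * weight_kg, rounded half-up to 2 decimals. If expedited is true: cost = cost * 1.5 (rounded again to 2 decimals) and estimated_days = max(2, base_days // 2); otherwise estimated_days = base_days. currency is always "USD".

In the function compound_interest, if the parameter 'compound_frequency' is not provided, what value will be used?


The compound_interest spec declares:
  - compound_frequency (integer, optional): Times compounded per year [values: 1, 4, 12, 365] [default: 12]
Default:
12


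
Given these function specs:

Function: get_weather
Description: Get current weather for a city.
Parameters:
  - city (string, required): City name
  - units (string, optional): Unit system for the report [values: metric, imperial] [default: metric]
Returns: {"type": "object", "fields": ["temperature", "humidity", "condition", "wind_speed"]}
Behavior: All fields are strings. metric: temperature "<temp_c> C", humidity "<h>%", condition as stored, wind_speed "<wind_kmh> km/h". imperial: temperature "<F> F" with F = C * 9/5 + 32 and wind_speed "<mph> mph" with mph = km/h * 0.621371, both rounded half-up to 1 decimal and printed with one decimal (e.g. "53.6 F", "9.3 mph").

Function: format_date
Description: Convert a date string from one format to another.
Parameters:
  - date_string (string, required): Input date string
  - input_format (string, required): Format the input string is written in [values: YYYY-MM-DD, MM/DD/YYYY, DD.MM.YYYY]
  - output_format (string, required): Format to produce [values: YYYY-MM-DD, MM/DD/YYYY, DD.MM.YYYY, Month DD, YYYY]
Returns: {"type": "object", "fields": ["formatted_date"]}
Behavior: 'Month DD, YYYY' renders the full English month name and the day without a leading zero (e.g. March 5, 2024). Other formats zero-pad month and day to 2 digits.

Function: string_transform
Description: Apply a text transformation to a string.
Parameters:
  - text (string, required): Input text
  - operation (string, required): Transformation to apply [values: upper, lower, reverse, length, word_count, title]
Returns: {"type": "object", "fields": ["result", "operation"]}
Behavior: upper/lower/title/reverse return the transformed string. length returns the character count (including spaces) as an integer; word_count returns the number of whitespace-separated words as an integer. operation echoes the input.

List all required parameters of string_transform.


Parameters of string_transform and their required/optional flag:
  text: required
  operation: required
operation, text


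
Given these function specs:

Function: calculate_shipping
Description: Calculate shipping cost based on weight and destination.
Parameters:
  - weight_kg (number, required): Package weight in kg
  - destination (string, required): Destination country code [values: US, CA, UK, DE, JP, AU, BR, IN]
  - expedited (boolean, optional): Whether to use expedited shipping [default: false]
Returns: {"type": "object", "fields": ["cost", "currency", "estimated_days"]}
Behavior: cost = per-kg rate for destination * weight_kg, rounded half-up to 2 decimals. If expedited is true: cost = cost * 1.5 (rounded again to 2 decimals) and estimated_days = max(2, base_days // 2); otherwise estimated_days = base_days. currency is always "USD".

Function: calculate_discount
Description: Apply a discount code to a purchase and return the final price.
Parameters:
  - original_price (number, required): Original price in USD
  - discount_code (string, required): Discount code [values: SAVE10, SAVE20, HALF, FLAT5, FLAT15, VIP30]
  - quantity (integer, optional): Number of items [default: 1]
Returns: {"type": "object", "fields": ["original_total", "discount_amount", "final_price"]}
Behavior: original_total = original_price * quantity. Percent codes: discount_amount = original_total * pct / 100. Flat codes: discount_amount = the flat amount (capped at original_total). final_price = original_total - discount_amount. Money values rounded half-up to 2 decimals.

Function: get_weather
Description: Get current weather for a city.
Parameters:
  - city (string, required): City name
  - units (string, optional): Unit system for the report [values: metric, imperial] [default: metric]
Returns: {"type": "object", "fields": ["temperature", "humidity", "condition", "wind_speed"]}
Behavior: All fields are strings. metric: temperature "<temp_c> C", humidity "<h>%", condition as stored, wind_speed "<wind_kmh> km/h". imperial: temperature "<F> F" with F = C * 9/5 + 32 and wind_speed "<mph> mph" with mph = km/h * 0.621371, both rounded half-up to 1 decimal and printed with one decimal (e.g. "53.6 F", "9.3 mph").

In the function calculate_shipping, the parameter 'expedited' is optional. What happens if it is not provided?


The calculate_shipping spec declares:
  - expedited (boolean, optional): Whether to use expedited shipping [default: false]
It defaults to false


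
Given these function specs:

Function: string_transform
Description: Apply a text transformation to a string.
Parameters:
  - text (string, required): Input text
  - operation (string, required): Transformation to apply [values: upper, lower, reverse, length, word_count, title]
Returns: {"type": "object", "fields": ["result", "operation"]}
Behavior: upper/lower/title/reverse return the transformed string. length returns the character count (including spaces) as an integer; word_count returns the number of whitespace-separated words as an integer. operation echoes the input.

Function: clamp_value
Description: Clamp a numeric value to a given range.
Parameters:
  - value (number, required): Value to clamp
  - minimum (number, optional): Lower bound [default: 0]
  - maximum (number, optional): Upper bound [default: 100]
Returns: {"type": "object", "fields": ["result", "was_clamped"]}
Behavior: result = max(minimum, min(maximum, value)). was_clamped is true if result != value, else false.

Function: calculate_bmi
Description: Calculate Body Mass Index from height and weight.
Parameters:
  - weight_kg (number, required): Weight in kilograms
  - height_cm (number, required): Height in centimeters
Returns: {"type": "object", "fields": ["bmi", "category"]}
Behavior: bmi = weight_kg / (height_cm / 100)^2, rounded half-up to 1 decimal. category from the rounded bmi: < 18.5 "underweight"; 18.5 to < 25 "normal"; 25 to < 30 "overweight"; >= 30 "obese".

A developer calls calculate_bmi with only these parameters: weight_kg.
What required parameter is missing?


Required parameters: weight_kg, height_cm
Provided: weight_kg
Missing: height_cm
height_cm


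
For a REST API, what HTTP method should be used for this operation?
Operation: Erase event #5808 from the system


GET = read, POST = create, PUT = update/replace, DELETE = remove
This operation is a removal.
DELETE


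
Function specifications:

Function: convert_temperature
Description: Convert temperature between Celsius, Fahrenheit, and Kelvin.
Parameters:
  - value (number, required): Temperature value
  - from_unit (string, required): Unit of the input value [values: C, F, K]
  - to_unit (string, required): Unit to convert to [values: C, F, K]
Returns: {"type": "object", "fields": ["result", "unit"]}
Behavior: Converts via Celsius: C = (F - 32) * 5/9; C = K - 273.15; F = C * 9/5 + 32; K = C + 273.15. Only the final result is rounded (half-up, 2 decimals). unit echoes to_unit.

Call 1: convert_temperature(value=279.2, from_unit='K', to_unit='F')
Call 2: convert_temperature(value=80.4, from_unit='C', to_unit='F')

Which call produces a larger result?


Call 1:
  To C: 279.2 - 273.15 = 6.05
  To F: 6.05 * 9/5 + 32 = 42.89
  Round to 2 decimals: 42.89
  -> 42.89 F
Call 2:
  Input already in C: 80.4
  To F: 80.4 * 9/5 + 32 = 176.72
  Round to 2 decimals: 176.72
  -> 176.72 F
Call 2 (176.72 F)
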